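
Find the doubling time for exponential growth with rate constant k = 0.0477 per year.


Exponential growth: P(t) = P₀ e^(0.0477t). Set P(t)/P₀ = 2: e^(0.0477t) = 2.
Solve: t = ln(2)/0.0477 ≈ 14.53 years.


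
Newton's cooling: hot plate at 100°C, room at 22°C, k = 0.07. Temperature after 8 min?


Newton's law: dT/dt = -k(T - T_a) has solution T(t) = T_a + (T₀ - T_a)e^(-kt).
Plug in T_a = 22, T₀ = 100, k = 0.07, t = 8: T(8) = 22 + (78)e^(-0.56) ≈ 66.6°C.


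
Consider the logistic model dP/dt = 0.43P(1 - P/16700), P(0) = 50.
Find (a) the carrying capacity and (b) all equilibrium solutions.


Logistic ODE dP/dt = 0.43P(1 - P/16700) has equilibria where dP/dt = 0, i.e. P = 0 or P = 16700.
The coefficient (1 - P/K) = 0 when P = K, identifying K = 16700 as the carrying capacity.
(a) K = 16700; (b) equilibria P = 0 and P = 16700.


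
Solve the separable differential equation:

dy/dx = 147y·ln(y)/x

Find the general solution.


Separate: dy/[y ln(y)] = 147 dx/x.
Substitute u = ln(y): du/u = 147 dx/x.
Integrate: ln|ln(y)| = 147ln|x| + C₀, hence ln(y) = C·x^147.


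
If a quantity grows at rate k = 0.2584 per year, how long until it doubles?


Exponential growth: P(t) = P₀ e^(0.2584t). Set P(t)/P₀ = 2: e^(0.2584t) = 2.
Solve: t = ln(2)/0.2584 ≈ 2.68 years.


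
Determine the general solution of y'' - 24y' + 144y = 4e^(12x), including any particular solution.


Characteristic polynomial (r - 12)² = 0; repeated root r = 12.
y_h = (C₁ + C₂x)e^(12x). Forcing matches the repeated root (resonance), so try y_p = Ax² e^(12x).
Substitute and solve for A: 2A = 4, so A = 2.
General solution: y = (C₁ + C₂x + 2x²)e^(12x).


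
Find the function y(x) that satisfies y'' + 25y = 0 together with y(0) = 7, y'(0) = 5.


Characteristic roots of r² + 25 = 0 are ±5i, so y = C₁cos(5x) + C₂sin(5x).
Apply y(0) = 7: C₁ = 7. Differentiate and apply y'(0) = 5: 5·C₂ = 5, so C₂ = 1.
Particular solution: y = 7cos(5x) + sin(5x).


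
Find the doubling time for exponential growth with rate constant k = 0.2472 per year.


Exponential growth: P(t) = P₀ e^(0.2472t). Set P(t)/P₀ = 2: e^(0.2472t) = 2.
Solve: t = ln(2)/0.2472 ≈ 2.80 years.


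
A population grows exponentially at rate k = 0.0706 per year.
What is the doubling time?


Exponential growth: P(t) = P₀ e^(0.0706t). Set P(t)/P₀ = 2: e^(0.0706t) = 2.
Solve: t = ln(2)/0.0706 ≈ 9.82 years.


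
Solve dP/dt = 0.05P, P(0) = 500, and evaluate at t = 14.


The ODE dP/dt = 0.05P has solution P(t) = P(0)e^(0.05t).
Substitute P(0) = 500 and t = 14: P(14) = 500 e^(0.70) ≈ 1007.


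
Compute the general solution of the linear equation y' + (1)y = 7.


P(x) = 1, Q(x) = 7; integrating factor μ = e^(x).
(μ y)' = 7e^(x) ⇒ μ y = 7e^(x) + C.
Divide by μ: y = 7 + Ce^(-x).


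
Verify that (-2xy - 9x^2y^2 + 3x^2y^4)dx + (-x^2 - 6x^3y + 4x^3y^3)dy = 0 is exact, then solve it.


Check exactness: ∂M/∂y = -2x - 18x^2y + 12x^2y^3 and ∂N/∂x = -2x - 18x^2y + 12x^2y^3; equal, so the equation is exact.
Integrate M with respect to x (treating y as constant): ∫M dx = -x^2y - 3x^3y^2 + x^3y^4 + h(y).
Differentiate w.r.t. y and set equal to N: all terms match, so h'(y) = 0 and h is a constant absorbed into C.
General solution: -x^2y - 3x^3y^2 + x^3y^4 = C.


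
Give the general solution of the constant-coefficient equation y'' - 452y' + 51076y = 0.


Characteristic equation: r² - 452r + 51076 = 0, i.e. (r - 226)² = 0.
Repeated root r = 226; include an x factor for the second linearly independent solution.
General solution: y = (C₁ + C₂x)e^(226x).


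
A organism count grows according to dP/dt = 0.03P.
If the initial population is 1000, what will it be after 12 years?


The ODE dP/dt = 0.03P has solution P(t) = P(0)e^(0.03t).
Substitute P(0) = 1000 and t = 12: P(12) = 1000 e^(0.36) ≈ 1433.


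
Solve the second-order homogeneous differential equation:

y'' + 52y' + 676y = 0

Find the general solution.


Characteristic equation: r² + 52r + 676 = 0, i.e. (r + 26)² = 0.
Repeated root r = -26; include an x factor for the second linearly independent solution.
General solution: y = (C₁ + C₂x)e^(-26x).


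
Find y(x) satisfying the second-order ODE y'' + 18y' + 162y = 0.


Characteristic equation: r² + 18r + 162 = 0.
Discriminant is negative; roots r = -9 ± 9i (complex conjugate pair).
General solution uses e^(α x)(C₁ cos(β x) + C₂ sin(β x)): y = e^(-9x)(C₁cos(9x) + C₂sin(9x)).


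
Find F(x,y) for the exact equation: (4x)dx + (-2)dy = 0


Check exactness: ∂M/∂y = 0 and ∂N/∂x = 0; equal, so the equation is exact.
Integrate M with respect to x (treating y as constant): ∫M dx = 2x^2 + h(y).
Differentiate w.r.t. y and set equal to N: the x-dependent terms already match, leaving h'(y) = -2. Integrate: h(y) = -2y.
So F(x,y) = 2x^2 - 2y.
General solution: 2x^2 - 2y = C.


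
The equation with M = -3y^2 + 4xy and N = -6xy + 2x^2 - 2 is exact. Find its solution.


Check exactness: ∂M/∂y = -6y + 4x and ∂N/∂x = -6y + 4x; equal, so the equation is exact.
Integrate M with respect to x (treating y as constant): ∫M dx = -3xy^2 + 2x^2y + h(y).
Differentiate w.r.t. y and set equal to N: the x-dependent terms already match, leaving h'(y) = -2. Integrate: h(y) = -2y.
So F(x,y) = -3xy^2 + 2x^2y - 2y.
General solution: -3xy^2 + 2x^2y - 2y = C.


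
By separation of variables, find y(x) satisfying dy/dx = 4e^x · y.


Separate variables: dy/y = 4e^x dx.
Integrate: ln|y| = 4e^x + C₀.
Exponentiate: y = Ce^(4e^x).


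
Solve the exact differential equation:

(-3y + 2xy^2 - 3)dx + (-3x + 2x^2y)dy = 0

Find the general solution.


Check exactness: ∂M/∂y = -3 + 4xy and ∂N/∂x = -3 + 4xy; equal, so the equation is exact.
Integrate M with respect to x (treating y as constant): ∫M dx = -3xy + x^2y^2 - 3x + h(y).
Differentiate w.r.t. y and set equal to N: all terms match, so h'(y) = 0 and h is a constant absorbed into C.
General solution: -3xy + x^2y^2 - 3x = C.


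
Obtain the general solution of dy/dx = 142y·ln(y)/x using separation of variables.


Separate: dy/[y ln(y)] = 142 dx/x.
Substitute u = ln(y): du/u = 142 dx/x.
Integrate: ln|ln(y)| = 142ln|x| + C₀, hence ln(y) = C·x^142.


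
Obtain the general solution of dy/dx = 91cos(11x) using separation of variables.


g(y) = 1, so integrate directly: y = ∫ 91cos(11x) dx = (91/11)sin(11x) + C.


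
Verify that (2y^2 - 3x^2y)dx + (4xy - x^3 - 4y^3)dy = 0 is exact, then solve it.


Check exactness: ∂M/∂y = 4y - 3x^2 and ∂N/∂x = 4y - 3x^2; equal, so the equation is exact.
Integrate M with respect to x (treating y as constant): ∫M dx = 2xy^2 - x^3y + h(y).
Differentiate w.r.t. y and set equal to N: the x-dependent terms already match, leaving h'(y) = -4y^3. Integrate: h(y) = -y^4.
So F(x,y) = 2xy^2 - x^3y - y^4.
General solution: 2xy^2 - x^3y - y^4 = C.


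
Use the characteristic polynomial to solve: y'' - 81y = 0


Characteristic equation: r² - 81 = 0.
Factor: (r + 9)(r - 9) = 0 ⇒ r = -9, 9 (distinct real).
General solution: y = C₁e^(-9x) + C₂e^(9x).


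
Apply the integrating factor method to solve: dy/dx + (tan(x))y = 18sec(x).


P(x) = tan(x) ⇒ μ = e^(∫tan(x)dx) = sec(x).
(sec(x) y)' = 18sec²(x) ⇒ sec(x) y = 18tan(x) + C.
Multiply by cos(x): y = 18sin(x) + C·cos(x).


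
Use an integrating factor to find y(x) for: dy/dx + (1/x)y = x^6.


P(x) = 1/x ⇒ μ = x^1.
(x^1 y)' = x^7 ⇒ x^1 y = x^8/(8) + C.
Solve for y: y = (1/8)x^7 + C/x^1.


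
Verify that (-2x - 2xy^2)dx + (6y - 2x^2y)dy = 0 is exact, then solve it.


Check exactness: ∂M/∂y = -4xy and ∂N/∂x = -4xy; equal, so the equation is exact.
Integrate M with respect to x (treating y as constant): ∫M dx = -x^2 - x^2y^2 + h(y).
Differentiate w.r.t. y and set equal to N: the x-dependent terms already match, leaving h'(y) = 6y. Integrate: h(y) = 3y^2.
So F(x,y) = -x^2 + 3y^2 - x^2y^2.
General solution: -x^2 + 3y^2 - x^2y^2 = C.


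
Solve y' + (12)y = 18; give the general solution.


P(x) = 12, Q(x) = 18; integrating factor μ = e^(12x).
(μ y)' = 18e^(12x) ⇒ μ y = (3/2)e^(12x) + C.
Divide by μ: y = 3/2 + Ce^(-12x).


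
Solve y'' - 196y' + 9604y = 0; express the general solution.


Characteristic equation: r² - 196r + 9604 = 0, i.e. (r - 98)² = 0.
Repeated root r = 98; include an x factor for the second linearly independent solution.
General solution: y = (C₁ + C₂x)e^(98x).


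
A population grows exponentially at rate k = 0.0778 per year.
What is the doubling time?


Exponential growth: P(t) = P₀ e^(0.0778t). Set P(t)/P₀ = 2: e^(0.0778t) = 2.
Solve: t = ln(2)/0.0778 ≈ 8.91 years.


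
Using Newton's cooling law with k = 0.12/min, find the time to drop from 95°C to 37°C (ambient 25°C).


From T(t) = T_a + (T₀ - T_a)e^(-kt), set T(t) = 37:
(37 - 25) / (95 - 25) = e^(-0.12t), so t = -ln(0.171)/0.12 ≈ 14.7 minutes.


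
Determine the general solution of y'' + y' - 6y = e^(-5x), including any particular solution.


Characteristic roots of r² + r - 6 = 0 are -3, 2.
y_h = C₁e^(-3x) + C₂e^(2x).
Forcing exponent -5 is not a characteristic root; try y_p = Ae^(-5x).
Substitute: A·(25 + (1)·-5 + (-6)) = A·14 = 1, so A = 1/14.
General solution: y = C₁e^(-3x) + C₂e^(2x) + (1/14)e^(-5x).


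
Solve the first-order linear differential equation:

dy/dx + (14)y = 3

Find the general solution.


P(x) = 14, Q(x) = 3; integrating factor μ = e^(14x).
(μ y)' = 3e^(14x) ⇒ μ y = (3/14)e^(14x) + C.
Divide by μ: y = 3/14 + Ce^(-14x).


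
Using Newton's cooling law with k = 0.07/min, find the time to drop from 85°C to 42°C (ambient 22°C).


From T(t) = T_a + (T₀ - T_a)e^(-kt), set T(t) = 42:
(42 - 22) / (85 - 22) = e^(-0.07t), so t = -ln(0.317)/0.07 ≈ 16.4 minutes.


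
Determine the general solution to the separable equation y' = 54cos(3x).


g(y) = 1, so integrate directly: y = ∫ 54cos(3x) dx = 18sin(3x) + C.


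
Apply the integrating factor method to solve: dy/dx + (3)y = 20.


P(x) = 3, Q(x) = 20; integrating factor μ = e^(3x).
(μ y)' = 20e^(3x) ⇒ μ y = (20/3)e^(3x) + C.
Divide by μ: y = 20/3 + Ce^(-3x).


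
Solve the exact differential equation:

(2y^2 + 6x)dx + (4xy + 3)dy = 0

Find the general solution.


Check exactness: ∂M/∂y = 4y and ∂N/∂x = 4y; equal, so the equation is exact.
Integrate M with respect to x (treating y as constant): ∫M dx = 2xy^2 + 3x^2 + h(y).
Differentiate w.r.t. y and set equal to N: the x-dependent terms already match, leaving h'(y) = 3. Integrate: h(y) = 3y.
So F(x,y) = 2xy^2 + 3y + 3x^2.
General solution: 2xy^2 + 3y + 3x^2 = C.


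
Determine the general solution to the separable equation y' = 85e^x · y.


Separate variables: dy/y = 85e^x dx.
Integrate: ln|y| = 85e^x + C₀.
Exponentiate: y = Ce^(85e^x).


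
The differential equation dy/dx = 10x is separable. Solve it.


Integrate both sides with respect to x: y = ∫ 10x dx = 5x^2 + C.


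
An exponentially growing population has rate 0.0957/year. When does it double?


Exponential growth: P(t) = P₀ e^(0.0957t). Set P(t)/P₀ = 2: e^(0.0957t) = 2.
Solve: t = ln(2)/0.0957 ≈ 7.24 years.


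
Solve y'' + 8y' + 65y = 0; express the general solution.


Characteristic equation: r² + 8r + 65 = 0.
Discriminant is negative; roots r = -4 ± 7i (complex conjugate pair).
General solution uses e^(α x)(C₁ cos(β x) + C₂ sin(β x)): y = e^(-4x)(C₁cos(7x) + C₂sin(7x)).


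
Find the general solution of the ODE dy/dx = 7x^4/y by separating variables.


Separate variables: y dy = 7x^4 dx.
Integrate both sides: y²/2 = (7/5)x^5 + C₀.
Multiply by 2: y² = (14/5)x^5 + C.


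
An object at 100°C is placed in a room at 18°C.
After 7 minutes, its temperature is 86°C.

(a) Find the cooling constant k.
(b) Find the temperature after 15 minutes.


Newton's law: T(t) = T_a + (T₀ - T_a)e^(-kt).
(a) Use T(7) = 86: (86 - 18)/(100 - 18) = e^(-k·7), so k = -ln(0.829)/7 ≈ 0.0267.
(b) Apply k to t = 15: T(15) = 18 + (82)e^(-0.401) ≈ 72.9°C.


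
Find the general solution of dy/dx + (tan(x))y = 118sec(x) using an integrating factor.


P(x) = tan(x) ⇒ μ = e^(∫tan(x)dx) = sec(x).
(sec(x) y)' = 118sec²(x) ⇒ sec(x) y = 118tan(x) + C.
Multiply by cos(x): y = 118sin(x) + C·cos(x).


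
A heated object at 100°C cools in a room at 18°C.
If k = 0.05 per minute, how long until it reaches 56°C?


From T(t) = T_a + (T₀ - T_a)e^(-kt), set T(t) = 56:
(56 - 18) / (100 - 18) = e^(-0.05t), so t = -ln(0.463)/0.05 ≈ 15.4 minutes.


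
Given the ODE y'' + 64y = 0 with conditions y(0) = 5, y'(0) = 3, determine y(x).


Characteristic roots of r² + 64 = 0 are ±8i, so y = C₁cos(8x) + C₂sin(8x).
Apply y(0) = 5: C₁ = 5. Differentiate and apply y'(0) = 3: 8·C₂ = 3, so C₂ = 3/8.
Particular solution: y = 5cos(8x) + (3/8)sin(8x).


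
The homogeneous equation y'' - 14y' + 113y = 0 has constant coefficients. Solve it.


Characteristic equation: r² - 14r + 113 = 0.
Discriminant is negative; roots r = 7 ± 8i (complex conjugate pair).
General solution uses e^(α x)(C₁ cos(β x) + C₂ sin(β x)): y = e^(7x)(C₁cos(8x) + C₂sin(8x)).


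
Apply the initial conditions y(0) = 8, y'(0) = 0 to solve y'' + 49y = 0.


Characteristic roots of r² + 49 = 0 are ±7i, so y = C₁cos(7x) + C₂sin(7x).
Apply y(0) = 8: C₁ = 8. Differentiate and apply y'(0) = 0: 7·C₂ = 0, so C₂ = 0.
Particular solution: y = 8cos(7x).


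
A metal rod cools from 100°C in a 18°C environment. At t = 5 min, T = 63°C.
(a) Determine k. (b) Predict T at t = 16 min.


Newton's law: T(t) = T_a + (T₀ - T_a)e^(-kt).
(a) Use T(5) = 63: (63 - 18)/(100 - 18) = e^(-k·5), so k = -ln(0.549)/5 ≈ 0.1200.
(b) Apply k to t = 16: T(16) = 18 + (82)e^(-1.920) ≈ 30.0°C.


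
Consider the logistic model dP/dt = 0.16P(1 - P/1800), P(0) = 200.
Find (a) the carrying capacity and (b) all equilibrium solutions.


Logistic ODE dP/dt = 0.16P(1 - P/1800) has equilibria where dP/dt = 0, i.e. P = 0 or P = 1800.
The coefficient (1 - P/K) = 0 when P = K, identifying K = 1800 as the carrying capacity.
(a) K = 1800; (b) equilibria P = 0 and P = 1800.


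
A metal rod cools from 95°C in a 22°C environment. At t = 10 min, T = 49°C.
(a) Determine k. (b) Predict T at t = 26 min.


Newton's law: T(t) = T_a + (T₀ - T_a)e^(-kt).
(a) Use T(10) = 49: (49 - 22)/(95 - 22) = e^(-k·10), so k = -ln(0.370)/10 ≈ 0.0995.
(b) Apply k to t = 26: T(26) = 22 + (73)e^(-2.586) ≈ 27.5°C.


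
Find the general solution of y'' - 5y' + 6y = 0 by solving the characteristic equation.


Characteristic equation: r² - 5r + 6 = 0.
Factor: (r - 3)(r - 2) = 0 ⇒ r = 3, 2 (distinct real).
General solution: y = C₁e^(3x) + C₂e^(2x).


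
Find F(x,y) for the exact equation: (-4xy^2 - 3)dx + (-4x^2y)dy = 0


Check exactness: ∂M/∂y = -8xy and ∂N/∂x = -8xy; equal, so the equation is exact.
Integrate M with respect to x (treating y as constant): ∫M dx = -2x^2y^2 - 3x + h(y).
Differentiate w.r.t. y and set equal to N: all terms match, so h'(y) = 0 and h is a constant absorbed into C.
General solution: -2x^2y^2 - 3x = C.


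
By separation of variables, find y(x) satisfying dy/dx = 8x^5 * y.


Separate variables: dy/y = 8x^5 dx.
Integrate: ln|y| = (4/3)x^6 + C₀.
Exponentiate: y = Ce^((4/3)x^6).


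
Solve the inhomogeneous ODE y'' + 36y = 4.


Homogeneous part: r² + 36 = 0 ⇒ r = ±6i, so y_h = C₁cos(6x) + C₂sin(6x).
Try constant y_p = A; plug in: 36A = 4 ⇒ A = 1/9.
General solution: y = C₁cos(6x) + C₂sin(6x) + 1/9.


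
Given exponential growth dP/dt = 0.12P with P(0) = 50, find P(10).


The ODE dP/dt = 0.12P has solution P(t) = P(0)e^(0.12t).
Substitute P(0) = 50 and t = 10: P(10) = 50 e^(1.20) ≈ 166.


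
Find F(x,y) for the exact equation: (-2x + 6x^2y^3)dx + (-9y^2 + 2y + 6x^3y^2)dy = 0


Check exactness: ∂M/∂y = 18x^2y^2 and ∂N/∂x = 18x^2y^2; equal, so the equation is exact.
Integrate M with respect to x (treating y as constant): ∫M dx = -x^2 + 2x^3y^3 + h(y).
Differentiate w.r.t. y and set equal to N: the x-dependent terms already match, leaving h'(y) = -9y^2 + 2y. Integrate: h(y) = -3y^3 + y^2.
So F(x,y) = -3y^3 - x^2 + y^2 + 2x^3y^3.
General solution: -3y^3 - x^2 + y^2 + 2x^3y^3 = C.


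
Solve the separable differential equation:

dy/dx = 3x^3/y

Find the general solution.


Separate variables: y dy = 3x^3 dx.
Integrate both sides: y²/2 = (3/4)x^4 + C₀.
Multiply by 2: y² = (3/2)x^4 + C.


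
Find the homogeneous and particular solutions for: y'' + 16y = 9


Homogeneous part: r² + 16 = 0 ⇒ r = ±4i, so y_h = C₁cos(4x) + C₂sin(4x).
Try constant y_p = A; plug in: 16A = 9 ⇒ A = 9/16.
General solution: y = C₁cos(4x) + C₂sin(4x) + 9/16.


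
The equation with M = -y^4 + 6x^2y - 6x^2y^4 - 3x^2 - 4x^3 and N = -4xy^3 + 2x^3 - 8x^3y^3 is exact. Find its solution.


Check exactness: ∂M/∂y = -4y^3 + 6x^2 - 24x^2y^3 and ∂N/∂x = -4y^3 + 6x^2 - 24x^2y^3; equal, so the equation is exact.
Integrate M with respect to x (treating y as constant): ∫M dx = -xy^4 + 2x^3y - 2x^3y^4 - x^3 - x^4 + h(y).
Differentiate w.r.t. y and set equal to N: all terms match, so h'(y) = 0 and h is a constant absorbed into C.
General solution: -xy^4 + 2x^3y - 2x^3y^4 - x^3 - x^4 = C.


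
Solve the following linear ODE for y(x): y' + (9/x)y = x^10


P(x) = 9/x ⇒ μ = x^9.
(x^9 y)' = x^9·x^10 = x^19.
Integrate: x^9 y = x^20/(20) + C.
Solve for y: y = (1/20)x^11 + C/x^9.


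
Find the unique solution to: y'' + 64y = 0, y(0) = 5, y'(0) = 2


Characteristic roots of r² + 64 = 0 are ±8i, so y = C₁cos(8x) + C₂sin(8x).
Apply y(0) = 5: C₁ = 5. Differentiate and apply y'(0) = 2: 8·C₂ = 2, so C₂ = 1/4.
Particular solution: y = 5cos(8x) + (1/4)sin(8x).


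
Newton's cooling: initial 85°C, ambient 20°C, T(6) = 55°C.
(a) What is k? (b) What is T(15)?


Newton's law: T(t) = T_a + (T₀ - T_a)e^(-kt).
(a) Use T(6) = 55: (55 - 20)/(85 - 20) = e^(-k·6), so k = -ln(0.538)/6 ≈ 0.1032.
(b) Apply k to t = 15: T(15) = 20 + (65)e^(-1.548) ≈ 33.8°C.


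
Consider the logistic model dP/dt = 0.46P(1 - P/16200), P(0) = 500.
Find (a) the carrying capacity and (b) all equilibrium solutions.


Logistic ODE dP/dt = 0.46P(1 - P/16200) has equilibria where dP/dt = 0, i.e. P = 0 or P = 16200.
The coefficient (1 - P/K) = 0 when P = K, identifying K = 16200 as the carrying capacity.
(a) K = 16200; (b) equilibria P = 0 and P = 16200.


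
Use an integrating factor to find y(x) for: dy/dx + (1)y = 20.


P(x) = 1, Q(x) = 20; integrating factor μ = e^(x).
(μ y)' = 20e^(x) ⇒ μ y = 20e^(x) + C.
Divide by μ: y = 20 + Ce^(-x).


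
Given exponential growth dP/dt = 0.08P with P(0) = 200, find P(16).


The ODE dP/dt = 0.08P has solution P(t) = P(0)e^(0.08t).
Substitute P(0) = 200 and t = 16: P(16) = 200 e^(1.28) ≈ 719.


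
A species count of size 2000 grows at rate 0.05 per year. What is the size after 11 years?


The ODE dP/dt = 0.05P has solution P(t) = P(0)e^(0.05t).
Substitute P(0) = 2000 and t = 11: P(11) = 2000 e^(0.55) ≈ 3467.


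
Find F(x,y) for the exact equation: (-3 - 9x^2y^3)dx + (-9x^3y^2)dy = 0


Check exactness: ∂M/∂y = -27x^2y^2 and ∂N/∂x = -27x^2y^2; equal, so the equation is exact.
Integrate M with respect to x (treating y as constant): ∫M dx = -3x - 3x^3y^3 + h(y).
Differentiate w.r.t. y and set equal to N: all terms match, so h'(y) = 0 and h is a constant absorbed into C.
General solution: -3x - 3x^3y^3 = C.


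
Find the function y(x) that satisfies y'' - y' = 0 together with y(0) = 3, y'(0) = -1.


Characteristic roots of r² - r = 0 are 0, 1.
General solution y = c₁ + c₂ e^(x).
Apply y(0) = 3: c₁ + c₂ = 3. Apply y'(0) = -1: 0 c₁ + 1 c₂ = -1.
Solve: c₁ = 4, c₂ = -1.
Particular solution: y = 4 - e^(x).


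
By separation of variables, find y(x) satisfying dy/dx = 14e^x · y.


Separate variables: dy/y = 14e^x dx.
Integrate: ln|y| = 14e^x + C₀.
Exponentiate: y = Ce^(14e^x).


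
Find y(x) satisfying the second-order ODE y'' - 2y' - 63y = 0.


Characteristic equation: r² - 2r - 63 = 0.
Factor: (r - 9)(r + 7) = 0 ⇒ r = 9, -7 (distinct real).
General solution: y = C₁e^(9x) + C₂e^(-7x).


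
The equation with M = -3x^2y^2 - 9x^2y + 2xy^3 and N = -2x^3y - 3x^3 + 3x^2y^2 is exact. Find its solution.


Check exactness: ∂M/∂y = -6x^2y - 9x^2 + 6xy^2 and ∂N/∂x = -6x^2y - 9x^2 + 6xy^2; equal, so the equation is exact.
Integrate M with respect to x (treating y as constant): ∫M dx = -x^3y^2 - 3x^3y + x^2y^3 + h(y).
Differentiate w.r.t. y and set equal to N: all terms match, so h'(y) = 0 and h is a constant absorbed into C.
General solution: -x^3y^2 - 3x^3y + x^2y^3 = C.


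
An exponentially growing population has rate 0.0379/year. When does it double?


Exponential growth: P(t) = P₀ e^(0.0379t). Set P(t)/P₀ = 2: e^(0.0379t) = 2.
Solve: t = ln(2)/0.0379 ≈ 18.29 years.


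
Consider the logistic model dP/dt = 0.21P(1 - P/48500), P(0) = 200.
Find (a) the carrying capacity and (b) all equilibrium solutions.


Logistic ODE dP/dt = 0.21P(1 - P/48500) has equilibria where dP/dt = 0, i.e. P = 0 or P = 48500.
The coefficient (1 - P/K) = 0 when P = K, identifying K = 48500 as the carrying capacity.
(a) K = 48500; (b) equilibria P = 0 and P = 48500.


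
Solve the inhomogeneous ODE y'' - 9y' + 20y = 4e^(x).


Characteristic roots of r² - 9r + 20 = 0 are 5, 4.
y_h = C₁e^(5x) + C₂e^(4x).
Forcing exponent 1 is not a characteristic root; try y_p = Ae^(x).
Substitute: A·(1 + (-9)·1 + (20)) = A·12 = 4, so A = 1/3.
General solution: y = C₁e^(5x) + C₂e^(4x) + (1/3)e^(x).


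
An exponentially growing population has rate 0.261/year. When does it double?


Exponential growth: P(t) = P₀ e^(0.261t). Set P(t)/P₀ = 2: e^(0.261t) = 2.
Solve: t = ln(2)/0.261 ≈ 2.66 years.


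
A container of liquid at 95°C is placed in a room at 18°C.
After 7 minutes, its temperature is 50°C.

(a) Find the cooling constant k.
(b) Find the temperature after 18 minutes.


Newton's law: T(t) = T_a + (T₀ - T_a)e^(-kt).
(a) Use T(7) = 50: (50 - 18)/(95 - 18) = e^(-k·7), so k = -ln(0.416)/7 ≈ 0.1254.
(b) Apply k to t = 18: T(18) = 18 + (77)e^(-2.258) ≈ 26.1°C.


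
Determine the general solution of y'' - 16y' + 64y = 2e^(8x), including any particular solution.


Characteristic polynomial (r - 8)² = 0; repeated root r = 8.
y_h = (C₁ + C₂x)e^(8x). Forcing matches the repeated root (resonance), so try y_p = Ax² e^(8x).
Substitute and solve for A: 2A = 2, so A = 1.
General solution: y = (C₁ + C₂x + x²)e^(8x).


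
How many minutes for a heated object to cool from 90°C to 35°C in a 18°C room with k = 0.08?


From T(t) = T_a + (T₀ - T_a)e^(-kt), set T(t) = 35:
(35 - 18) / (90 - 18) = e^(-0.08t), so t = -ln(0.236)/0.08 ≈ 18.0 minutes.


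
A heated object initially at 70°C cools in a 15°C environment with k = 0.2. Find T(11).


Newton's law: dT/dt = -k(T - T_a) has solution T(t) = T_a + (T₀ - T_a)e^(-kt).
Plug in T_a = 15, T₀ = 70, k = 0.2, t = 11: T(11) = 15 + (55)e^(-2.20) ≈ 21.1°C.


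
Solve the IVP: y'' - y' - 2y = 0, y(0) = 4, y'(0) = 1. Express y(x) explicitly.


Characteristic roots of r² - r - 2 = 0 are 2, -1.
General solution y = c₁ e^(2x) + c₂ e^(-x).
Apply y(0) = 4: c₁ + c₂ = 4. Apply y'(0) = 1: 2 c₁ - 1 c₂ = 1.
Solve: c₁ = 5/3, c₂ = 7/3.
Particular solution: y = (5/3)e^(2x) + (7/3)e^(-x).


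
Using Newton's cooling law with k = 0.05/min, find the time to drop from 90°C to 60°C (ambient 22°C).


From T(t) = T_a + (T₀ - T_a)e^(-kt), set T(t) = 60:
(60 - 22) / (90 - 22) = e^(-0.05t), so t = -ln(0.559)/0.05 ≈ 11.6 minutes.


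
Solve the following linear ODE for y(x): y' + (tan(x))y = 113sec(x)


P(x) = tan(x) ⇒ μ = e^(∫tan(x)dx) = sec(x).
(sec(x) y)' = 113sec²(x) ⇒ sec(x) y = 113tan(x) + C.
Multiply by cos(x): y = 113sin(x) + C·cos(x).


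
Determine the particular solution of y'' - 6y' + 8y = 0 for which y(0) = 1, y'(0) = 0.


Characteristic roots of r² - 6r + 8 = 0 are 4, 2.
General solution y = c₁ e^(4x) + c₂ e^(2x).
Apply y(0) = 1: c₁ + c₂ = 1. Apply y'(0) = 0: 4 c₁ + 2 c₂ = 0.
Solve: c₁ = -1, c₂ = 2.
Particular solution: y = -e^(4x) + 2e^(2x).


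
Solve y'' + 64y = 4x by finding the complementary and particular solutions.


Homogeneous: r² + 64 = 0 ⇒ r = ±8i, y_h = C₁cos(8x) + C₂sin(8x).
Polynomial forcing; try y_p = Ax + B. Then y_p'' + 64 y_p = 64(Ax + B) = 4x, so B = 0 and A = 1/16.
General solution: y = C₁cos(8x) + C₂sin(8x) + (1/16)x.


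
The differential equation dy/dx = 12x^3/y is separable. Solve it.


Separate variables: y dy = 12x^3 dx.
Integrate both sides: y²/2 = 3x^4 + C₀.
Multiply by 2: y² = 6x^4 + C.


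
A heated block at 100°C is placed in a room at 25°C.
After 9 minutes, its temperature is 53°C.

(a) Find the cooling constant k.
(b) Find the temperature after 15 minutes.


Newton's law: T(t) = T_a + (T₀ - T_a)e^(-kt).
(a) Use T(9) = 53: (53 - 25)/(100 - 25) = e^(-k·9), so k = -ln(0.373)/9 ≈ 0.1095.
(b) Apply k to t = 15: T(15) = 25 + (75)e^(-1.642) ≈ 39.5°C.


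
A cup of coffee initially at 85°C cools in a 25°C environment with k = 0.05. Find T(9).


Newton's law: dT/dt = -k(T - T_a) has solution T(t) = T_a + (T₀ - T_a)e^(-kt).
Plug in T_a = 25, T₀ = 85, k = 0.05, t = 9: T(9) = 25 + (60)e^(-0.45) ≈ 63.3°C.


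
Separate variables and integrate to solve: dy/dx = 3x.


Integrate both sides with respect to x: y = ∫ 3x dx = (3/2)x^2 + C.


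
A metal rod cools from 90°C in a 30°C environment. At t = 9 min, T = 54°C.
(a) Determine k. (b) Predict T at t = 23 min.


Newton's law: T(t) = T_a + (T₀ - T_a)e^(-kt).
(a) Use T(9) = 54: (54 - 30)/(90 - 30) = e^(-k·9), so k = -ln(0.400)/9 ≈ 0.1018.
(b) Apply k to t = 23: T(23) = 30 + (60)e^(-2.342) ≈ 35.8°C.


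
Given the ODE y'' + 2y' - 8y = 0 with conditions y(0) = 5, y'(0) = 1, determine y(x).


Characteristic roots of r² + 2r - 8 = 0 are 2, -4.
General solution y = c₁ e^(2x) + c₂ e^(-4x).
Apply y(0) = 5: c₁ + c₂ = 5. Apply y'(0) = 1: 2 c₁ - 4 c₂ = 1.
Solve: c₁ = 7/2, c₂ = 3/2.
Particular solution: y = (7/2)e^(2x) + (3/2)e^(-4x).


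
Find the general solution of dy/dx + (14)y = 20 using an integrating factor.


P(x) = 14, Q(x) = 20; integrating factor μ = e^(14x).
(μ y)' = 20e^(14x) ⇒ μ y = (10/7)e^(14x) + C.
Divide by μ: y = 10/7 + Ce^(-14x).


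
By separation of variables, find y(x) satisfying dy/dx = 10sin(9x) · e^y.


Separate: e^(-y) dy = 10sin(9x) dx.
Integrate: -e^(-y) = -(10/9)cos(9x) + C₀.
Rearrange: e^(-y) = (10/9)cos(9x) + C.


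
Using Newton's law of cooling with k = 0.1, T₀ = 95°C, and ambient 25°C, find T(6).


Newton's law: dT/dt = -k(T - T_a) has solution T(t) = T_a + (T₀ - T_a)e^(-kt).
Plug in T_a = 25, T₀ = 95, k = 0.1, t = 6: T(6) = 25 + (70)e^(-0.60) ≈ 63.4°C.


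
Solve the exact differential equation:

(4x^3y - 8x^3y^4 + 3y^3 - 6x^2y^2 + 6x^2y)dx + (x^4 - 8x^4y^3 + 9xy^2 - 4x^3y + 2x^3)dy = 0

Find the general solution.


Check exactness: ∂M/∂y = 4x^3 - 32x^3y^3 + 9y^2 - 12x^2y + 6x^2 and ∂N/∂x = 4x^3 - 32x^3y^3 + 9y^2 - 12x^2y + 6x^2; equal, so the equation is exact.
Integrate M with respect to x (treating y as constant): ∫M dx = x^4y - 2x^4y^4 + 3xy^3 - 2x^3y^2 + 2x^3y + h(y).
Differentiate w.r.t. y and set equal to N: all terms match, so h'(y) = 0 and h is a constant absorbed into C.
General solution: x^4y - 2x^4y^4 + 3xy^3 - 2x^3y^2 + 2x^3y = C.


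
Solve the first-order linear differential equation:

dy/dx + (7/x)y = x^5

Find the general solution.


P(x) = 7/x ⇒ μ = x^7.
(x^7 y)' = x^7·x^5 = x^12.
Integrate: x^7 y = x^13/(13) + C.
Solve for y: y = (1/13)x^6 + C/x^7.


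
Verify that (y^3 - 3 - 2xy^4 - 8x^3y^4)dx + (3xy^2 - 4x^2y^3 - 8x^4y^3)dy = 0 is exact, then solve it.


Check exactness: ∂M/∂y = 3y^2 - 8xy^3 - 32x^3y^3 and ∂N/∂x = 3y^2 - 8xy^3 - 32x^3y^3; equal, so the equation is exact.
Integrate M with respect to x (treating y as constant): ∫M dx = xy^3 - 3x - x^2y^4 - 2x^4y^4 + h(y).
Differentiate w.r.t. y and set equal to N: all terms match, so h'(y) = 0 and h is a constant absorbed into C.
General solution: xy^3 - 3x - x^2y^4 - 2x^4y^4 = C.


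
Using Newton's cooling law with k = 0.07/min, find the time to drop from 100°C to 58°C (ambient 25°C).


From T(t) = T_a + (T₀ - T_a)e^(-kt), set T(t) = 58:
(58 - 25) / (100 - 25) = e^(-0.07t), so t = -ln(0.440)/0.07 ≈ 11.7 minutes.


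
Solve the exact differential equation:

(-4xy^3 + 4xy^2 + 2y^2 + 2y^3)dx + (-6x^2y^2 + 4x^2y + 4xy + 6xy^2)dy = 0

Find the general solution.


Check exactness: ∂M/∂y = -12xy^2 + 8xy + 4y + 6y^2 and ∂N/∂x = -12xy^2 + 8xy + 4y + 6y^2; equal, so the equation is exact.
Integrate M with respect to x (treating y as constant): ∫M dx = -2x^2y^3 + 2x^2y^2 + 2xy^2 + 2xy^3 + h(y).
Differentiate w.r.t. y and set equal to N: all terms match, so h'(y) = 0 and h is a constant absorbed into C.
General solution: -2x^2y^3 + 2x^2y^2 + 2xy^2 + 2xy^3 = C.


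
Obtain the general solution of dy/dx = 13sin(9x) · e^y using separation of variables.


Separate: e^(-y) dy = 13sin(9x) dx.
Integrate: -e^(-y) = -(13/9)cos(9x) + C₀.
Rearrange: e^(-y) = (13/9)cos(9x) + C.


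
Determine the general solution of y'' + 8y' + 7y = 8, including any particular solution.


Characteristic roots of r² + 8r + 7 = 0 are -1, -7.
y_h = C₁e^(-x) + C₂e^(-7x).
Constant forcing; try y_p = A. Then 7A = 8 ⇒ A = 8/7.
General solution: y = C₁e^(-x) + C₂e^(-7x) + 8/7.


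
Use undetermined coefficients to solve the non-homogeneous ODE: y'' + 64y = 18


Homogeneous part: r² + 64 = 0 ⇒ r = ±8i, so y_h = C₁cos(8x) + C₂sin(8x).
Try constant y_p = A; plug in: 64A = 18 ⇒ A = 9/32.
General solution: y = C₁cos(8x) + C₂sin(8x) + 9/32.


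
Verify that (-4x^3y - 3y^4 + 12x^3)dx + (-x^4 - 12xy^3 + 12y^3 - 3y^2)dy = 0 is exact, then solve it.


Check exactness: ∂M/∂y = -4x^3 - 12y^3 and ∂N/∂x = -4x^3 - 12y^3; equal, so the equation is exact.
Integrate M with respect to x (treating y as constant): ∫M dx = -x^4y - 3xy^4 + 3x^4 + h(y).
Differentiate w.r.t. y and set equal to N: the x-dependent terms already match, leaving h'(y) = 12y^3 - 3y^2. Integrate: h(y) = 3y^4 - y^3.
So F(x,y) = -x^4y - 3xy^4 + 3y^4 + 3x^4 - y^3.
General solution: -x^4y - 3xy^4 + 3y^4 + 3x^4 - y^3 = C.


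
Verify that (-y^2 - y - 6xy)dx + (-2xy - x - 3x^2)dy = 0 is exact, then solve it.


Check exactness: ∂M/∂y = -2y - 1 - 6x and ∂N/∂x = -2y - 1 - 6x; equal, so the equation is exact.
Integrate M with respect to x (treating y as constant): ∫M dx = -xy^2 - xy - 3x^2y + h(y).
Differentiate w.r.t. y and set equal to N: all terms match, so h'(y) = 0 and h is a constant absorbed into C.
General solution: -xy^2 - xy - 3x^2y = C.


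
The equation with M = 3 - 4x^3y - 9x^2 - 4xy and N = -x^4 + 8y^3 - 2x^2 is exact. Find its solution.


Check exactness: ∂M/∂y = -4x^3 - 4x and ∂N/∂x = -4x^3 - 4x; equal, so the equation is exact.
Integrate M with respect to x (treating y as constant): ∫M dx = 3x - x^4y - 3x^3 - 2x^2y + h(y).
Differentiate w.r.t. y and set equal to N: the x-dependent terms already match, leaving h'(y) = 8y^3. Integrate: h(y) = 2y^4.
So F(x,y) = 3x - x^4y - 3x^3 + 2y^4 - 2x^2y.
General solution: 3x - x^4y - 3x^3 + 2y^4 - 2x^2y = C.


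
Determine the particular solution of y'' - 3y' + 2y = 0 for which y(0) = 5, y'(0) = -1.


Characteristic roots of r² - 3r + 2 = 0 are 2, 1.
General solution y = c₁ e^(2x) + c₂ e^(x).
Apply y(0) = 5: c₁ + c₂ = 5. Apply y'(0) = -1: 2 c₁ + 1 c₂ = -1.
Solve: c₁ = -6, c₂ = 11.
Particular solution: y = -6e^(2x) + 11e^(x).


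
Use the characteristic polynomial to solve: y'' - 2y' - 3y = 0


Characteristic equation: r² - 2r - 3 = 0.
Factor: (r - 3)(r + 1) = 0 ⇒ r = 3, -1 (distinct real).
General solution: y = C₁e^(3x) + C₂e^(-x).


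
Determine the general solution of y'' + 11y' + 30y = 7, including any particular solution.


Characteristic roots of r² + 11r + 30 = 0 are -5, -6.
y_h = C₁e^(-5x) + C₂e^(-6x).
Constant forcing; try y_p = A. Then 30A = 7 ⇒ A = 7/30.
General solution: y = C₁e^(-5x) + C₂e^(-6x) + 7/30.


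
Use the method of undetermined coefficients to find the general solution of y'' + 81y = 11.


Homogeneous part: r² + 81 = 0 ⇒ r = ±9i, so y_h = C₁cos(9x) + C₂sin(9x).
Try constant y_p = A; plug in: 81A = 11 ⇒ A = 11/81.
General solution: y = C₁cos(9x) + C₂sin(9x) + 11/81.


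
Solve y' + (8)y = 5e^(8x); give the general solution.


P(x) = 8 ⇒ μ = e^(8x).
(μ y)' = 5e^(16x) ⇒ μ y = (5/16)e^(16x) + C.
Divide by μ: y = (5/16)e^(8x) + Ce^(-8x).


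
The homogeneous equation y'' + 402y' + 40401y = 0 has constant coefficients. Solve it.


Characteristic equation: r² + 402r + 40401 = 0, i.e. (r + 201)² = 0.
Repeated root r = -201; include an x factor for the second linearly independent solution.
General solution: y = (C₁ + C₂x)e^(-201x).


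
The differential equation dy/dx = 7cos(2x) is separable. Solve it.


g(y) = 1, so integrate directly: y = ∫ 7cos(2x) dx = (7/2)sin(2x) + C.


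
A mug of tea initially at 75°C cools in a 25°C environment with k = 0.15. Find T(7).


Newton's law: dT/dt = -k(T - T_a) has solution T(t) = T_a + (T₀ - T_a)e^(-kt).
Plug in T_a = 25, T₀ = 75, k = 0.15, t = 7: T(7) = 25 + (50)e^(-1.05) ≈ 42.5°C.


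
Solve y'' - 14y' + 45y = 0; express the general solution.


Characteristic equation: r² - 14r + 45 = 0.
Factor: (r - 5)(r - 9) = 0 ⇒ r = 5, 9 (distinct real).
General solution: y = C₁e^(5x) + C₂e^(9x).


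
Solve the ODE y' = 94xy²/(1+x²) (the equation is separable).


Separate: dy/y² = 94x/(1+x²) dx.
Integrate LHS: ∫ dy/y² = -1/y.
Integrate RHS via u = 1+x²: 47ln(1+x²) + C.
Result: -1/y = 47ln(1+x²) + C.


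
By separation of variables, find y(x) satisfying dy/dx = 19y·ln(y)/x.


Separate: dy/[y ln(y)] = 19 dx/x.
Substitute u = ln(y): du/u = 19 dx/x.
Integrate: ln|ln(y)| = 19ln|x| + C₀, hence ln(y) = C·x^19.


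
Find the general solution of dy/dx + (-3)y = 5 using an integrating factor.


P(x) = -3 ⇒ μ = e^(-3x).
(μ y)' = 5e^(-3x) ⇒ μ y = -(5/3)e^(-3x) + C.
Divide by μ: y = -5/3 + Ce^(3x).


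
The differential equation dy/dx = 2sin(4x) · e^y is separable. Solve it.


Separate: e^(-y) dy = 2sin(4x) dx.
Integrate: -e^(-y) = -(1/2)cos(4x) + C₀.
Rearrange: e^(-y) = (1/2)cos(4x) + C.


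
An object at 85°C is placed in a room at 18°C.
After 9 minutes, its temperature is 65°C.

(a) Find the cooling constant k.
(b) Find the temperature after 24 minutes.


Newton's law: T(t) = T_a + (T₀ - T_a)e^(-kt).
(a) Use T(9) = 65: (65 - 18)/(85 - 18) = e^(-k·9), so k = -ln(0.701)/9 ≈ 0.0394.
(b) Apply k to t = 24: T(24) = 18 + (67)e^(-0.945) ≈ 44.0°C.


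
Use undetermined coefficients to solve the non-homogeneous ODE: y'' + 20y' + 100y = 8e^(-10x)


Characteristic polynomial (r + 10)² = 0; repeated root r = -10.
y_h = (C₁ + C₂x)e^(-10x). Forcing matches the repeated root (resonance), so try y_p = Ax² e^(-10x).
Substitute and solve for A: 2A = 8, so A = 4.
General solution: y = (C₁ + C₂x + 4x²)e^(-10x).


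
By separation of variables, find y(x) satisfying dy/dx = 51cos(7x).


g(y) = 1, so integrate directly: y = ∫ 51cos(7x) dx = (51/7)sin(7x) + C.


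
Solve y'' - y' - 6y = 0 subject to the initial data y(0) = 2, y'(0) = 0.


Characteristic roots of r² - r - 6 = 0 are -2, 3.
General solution y = c₁ e^(-2x) + c₂ e^(3x).
Apply y(0) = 2: c₁ + c₂ = 2. Apply y'(0) = 0: -2 c₁ + 3 c₂ = 0.
Solve: c₁ = 6/5, c₂ = 4/5.
Particular solution: y = (6/5)e^(-2x) + (4/5)e^(3x).


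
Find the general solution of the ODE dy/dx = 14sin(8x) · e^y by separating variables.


Separate: e^(-y) dy = 14sin(8x) dx.
Integrate: -e^(-y) = -(7/4)cos(8x) + C₀.
Rearrange: e^(-y) = (7/4)cos(8x) + C.


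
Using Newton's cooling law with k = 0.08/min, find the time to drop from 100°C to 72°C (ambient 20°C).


From T(t) = T_a + (T₀ - T_a)e^(-kt), set T(t) = 72:
(72 - 20) / (100 - 20) = e^(-0.08t), so t = -ln(0.650)/0.08 ≈ 5.4 minutes.


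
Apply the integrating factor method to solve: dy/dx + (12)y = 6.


P(x) = 12, Q(x) = 6; integrating factor μ = e^(12x).
(μ y)' = 6e^(12x) ⇒ μ y = (1/2)e^(12x) + C.
Divide by μ: y = 1/2 + Ce^(-12x).


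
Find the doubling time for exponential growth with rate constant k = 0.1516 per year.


Exponential growth: P(t) = P₀ e^(0.1516t). Set P(t)/P₀ = 2: e^(0.1516t) = 2.
Solve: t = ln(2)/0.1516 ≈ 4.57 years.


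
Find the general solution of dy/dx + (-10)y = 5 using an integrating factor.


P(x) = -10 ⇒ μ = e^(-10x).
(μ y)' = 5e^(-10x) ⇒ μ y = -(1/2)e^(-10x) + C.
Divide by μ: y = -1/2 + Ce^(10x).


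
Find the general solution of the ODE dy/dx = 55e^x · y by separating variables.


Separate variables: dy/y = 55e^x dx.
Integrate: ln|y| = 55e^x + C₀.
Exponentiate: y = Ce^(55e^x).


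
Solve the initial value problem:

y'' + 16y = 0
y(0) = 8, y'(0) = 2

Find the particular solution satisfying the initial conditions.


Characteristic roots of r² + 16 = 0 are ±4i, so y = C₁cos(4x) + C₂sin(4x).
Apply y(0) = 8: C₁ = 8. Differentiate and apply y'(0) = 2: 4·C₂ = 2, so C₂ = 1/2.
Particular solution: y = 8cos(4x) + (1/2)sin(4x).


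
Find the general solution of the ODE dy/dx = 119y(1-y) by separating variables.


Separate: dy/[y(1-y)] = 119 dx.
Partial fractions: 1/[y(1-y)] = 1/y + 1/(1-y).
Integrate: ln|y/(1-y)| = 119x + C₀.
Solve for y: y = 1/(1 + Ce^(-119x)).


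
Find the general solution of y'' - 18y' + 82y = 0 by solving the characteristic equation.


Characteristic equation: r² - 18r + 82 = 0.
Discriminant is negative; roots r = 9 ± 1i (complex conjugate pair).
General solution uses e^(α x)(C₁ cos(β x) + C₂ sin(β x)): y = e^(9x)(C₁cos(x) + C₂sin(x)).


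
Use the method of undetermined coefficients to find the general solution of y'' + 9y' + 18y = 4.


Characteristic roots of r² + 9r + 18 = 0 are -6, -3.
y_h = C₁e^(-6x) + C₂e^(-3x).
Constant forcing; try y_p = A. Then 18A = 4 ⇒ A = 2/9.
General solution: y = C₁e^(-6x) + C₂e^(-3x) + 2/9.


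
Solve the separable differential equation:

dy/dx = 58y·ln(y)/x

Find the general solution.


Separate: dy/[y ln(y)] = 58 dx/x.
Substitute u = ln(y): du/u = 58 dx/x.
Integrate: ln|ln(y)| = 58ln|x| + C₀, hence ln(y) = C·x^58.


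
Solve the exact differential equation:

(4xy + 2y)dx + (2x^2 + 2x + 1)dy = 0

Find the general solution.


Check exactness: ∂M/∂y = 4x + 2 and ∂N/∂x = 4x + 2; equal, so the equation is exact.
Integrate M with respect to x (treating y as constant): ∫M dx = 2x^2y + 2xy + h(y).
Differentiate w.r.t. y and set equal to N: the x-dependent terms already match, leaving h'(y) = 1. Integrate: h(y) = y.
So F(x,y) = 2x^2y + 2xy + y.
General solution: 2x^2y + 2xy + y = C.


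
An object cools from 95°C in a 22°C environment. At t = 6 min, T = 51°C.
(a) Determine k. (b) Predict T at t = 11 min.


Newton's law: T(t) = T_a + (T₀ - T_a)e^(-kt).
(a) Use T(6) = 51: (51 - 22)/(95 - 22) = e^(-k·6), so k = -ln(0.397)/6 ≈ 0.1539.
(b) Apply k to t = 11: T(11) = 22 + (73)e^(-1.692) ≈ 35.4°C.


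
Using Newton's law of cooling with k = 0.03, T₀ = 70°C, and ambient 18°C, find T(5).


Newton's law: dT/dt = -k(T - T_a) has solution T(t) = T_a + (T₀ - T_a)e^(-kt).
Plug in T_a = 18, T₀ = 70, k = 0.03, t = 5: T(5) = 18 + (52)e^(-0.15) ≈ 62.8°C.
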